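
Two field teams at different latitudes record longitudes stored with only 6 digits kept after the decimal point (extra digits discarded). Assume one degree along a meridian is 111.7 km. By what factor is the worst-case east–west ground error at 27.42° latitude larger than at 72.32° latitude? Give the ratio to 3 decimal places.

2.923

Truncating at 6 decimal places can drop up to a full unit in the last place, so the longitude may be off by as much as 1e-06°.
Error at 27.42° = 1e-06° × 111700 × cos 27.42° ≈ 0.1117 × 0.8877 = 0.099151 m.
Error at 72.32° = 1e-06° × 111700 × cos 72.32° ≈ 0.1117 × 0.3037 = 0.033923 m.
Ratio: 0.099151 / 0.033923 = cos 27.42° / cos 72.32° ≈ 2.9228.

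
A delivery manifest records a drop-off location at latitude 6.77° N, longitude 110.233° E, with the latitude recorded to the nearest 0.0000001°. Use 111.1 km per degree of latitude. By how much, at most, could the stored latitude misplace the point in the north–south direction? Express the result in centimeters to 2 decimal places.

0.56 centimeters

Rounding to 7 decimal places leaves the latitude within ±5e-08° of the true value.
So the N–S error is at most 5e-08 × 111100 = 0.005555 m.
That is 0.005555 m = 0.5555 cm.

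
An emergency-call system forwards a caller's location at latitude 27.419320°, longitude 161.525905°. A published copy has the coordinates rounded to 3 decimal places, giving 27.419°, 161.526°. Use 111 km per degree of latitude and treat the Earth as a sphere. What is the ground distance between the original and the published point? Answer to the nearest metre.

The latitude changed by +0.000320° and the longitude by -0.000095°.
North–south shift: 0.000320 × 111000 = 35.52 m.
East–west at this latitude: -0.000095° × 111000 × cos 27.419° ≈ -0.000095 × 98530.6 = -9.3604 m.
Hypotenuse of the two orthogonal shifts: √(35.52² + 9.3604²) = 36.7326 m.

37 metres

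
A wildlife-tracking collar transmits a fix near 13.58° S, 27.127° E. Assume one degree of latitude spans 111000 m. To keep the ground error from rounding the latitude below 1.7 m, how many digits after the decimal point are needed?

5

One degree of latitude covers 111000 m.
Rounding to N decimal places gives at most 0.5 × 10⁻ᴺ degrees of error, i.e. 0.5 × 10⁻ᴺ × 111000 m.
Setting 55500 × 10⁻ᴺ ≤ 1.7 gives 10ᴺ ≥ 3.265e+04, i.e. N ≥ 4.51.
So 5 decimal places suffice (0.555 m); 4 would allow up to 5.55 m.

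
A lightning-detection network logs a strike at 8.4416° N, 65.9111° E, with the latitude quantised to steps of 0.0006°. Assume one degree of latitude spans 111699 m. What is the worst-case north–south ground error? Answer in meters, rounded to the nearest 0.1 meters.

With a 0.0006° grid the true value lies within half a step, ±0.0006°/2 = ±0.0003°, of the stored one.
North–south distance: 0.0003° × 111699 m/° = 33.5097 m.

33.5 meters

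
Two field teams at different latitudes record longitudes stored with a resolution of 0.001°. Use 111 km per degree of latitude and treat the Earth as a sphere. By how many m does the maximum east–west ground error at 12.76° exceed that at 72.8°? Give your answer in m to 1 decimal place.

With a 0.001° grid the true value lies within half a step, ±0.001°/2 = ±0.0005°, of the stored one.
At 12.76°: 0.0005° × 111000 × cos 12.76° = 0.0005 × 111000 × 0.9753 ≈ 54.129 m.
At 72.8°: 0.0005° × 111000 × cos 72.8° = 0.0005 × 111000 × 0.2957 ≈ 16.412 m.
Difference: 54.129 − 16.412 = 37.718 m.

37.7 m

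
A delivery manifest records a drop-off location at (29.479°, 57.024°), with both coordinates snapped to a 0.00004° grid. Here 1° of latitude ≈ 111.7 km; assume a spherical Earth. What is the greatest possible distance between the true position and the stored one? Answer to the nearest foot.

With a 0.00004° grid the true value lies within half a step, ±0.00004°/2 = ±2e-05°, of the stored one.
N–S: 2e-05° × 111700 m/° = 2.234 m.
East–west component at 29.479°: 2e-05° × 111700 × cos 29.479° ≈ 2e-05 × 97238.9 ≈ 1.94478 m.
The two errors are perpendicular, so the maximum displacement is √(2.234² + 1.94478²) ≈ 2.96191 m.
In feet: 2.96191 m ÷ 0.3048 ≈ 9.7176 ft.

10 feet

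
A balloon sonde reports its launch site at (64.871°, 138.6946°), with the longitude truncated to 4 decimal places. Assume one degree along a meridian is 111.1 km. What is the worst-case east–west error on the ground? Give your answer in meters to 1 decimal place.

Truncating at 4 decimal places can drop up to a full unit in the last place, so the longitude may be off by as much as 0.0001°.
Parallels shrink by cos φ, so at 64.871° a degree of longitude is 111100 × 0.4247 ≈ 47179.5 m.
Maximum E–W displacement: 0.0001 × 47179.5 = 4.71795 m.

4.7 meters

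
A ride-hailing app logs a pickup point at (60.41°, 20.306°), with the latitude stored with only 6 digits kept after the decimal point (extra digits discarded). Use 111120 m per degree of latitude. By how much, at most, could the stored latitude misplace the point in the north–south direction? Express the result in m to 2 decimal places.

Truncating at 6 decimal places can drop up to a full unit in the last place, so the latitude may be off by as much as 1e-06°.
North–south distance: 1e-06° × 111120 m/° = 0.11112 m.

0.11 m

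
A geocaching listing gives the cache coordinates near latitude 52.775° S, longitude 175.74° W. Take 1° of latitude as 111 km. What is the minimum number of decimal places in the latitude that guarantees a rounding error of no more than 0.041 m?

One degree of latitude covers 111000 m.
Rounding to N decimal places gives at most 0.5 × 10⁻ᴺ degrees of error, i.e. 0.5 × 10⁻ᴺ × 111000 m.
Need 0.5 × 111000 × 10⁻ᴺ ≤ 0.041 → 10⁻ᴺ ≤ 7.387e-07, so N ≥ 6.13.
So 7 decimal places suffice (0.00555 m); 6 would allow up to 0.0555 m.

7 decimal places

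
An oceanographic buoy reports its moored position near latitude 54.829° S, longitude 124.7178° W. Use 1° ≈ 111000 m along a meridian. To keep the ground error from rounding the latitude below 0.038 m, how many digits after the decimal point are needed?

One degree of latitude covers 111000 m.
Rounding to N decimal places gives at most 0.5 × 10⁻ᴺ degrees of error, i.e. 0.5 × 10⁻ᴺ × 111000 m.
Need 0.5 × 111000 × 10⁻ᴺ ≤ 0.038 → 10⁻ᴺ ≤ 6.847e-07, so N ≥ 6.16.
At 6 places the error can reach 0.0555 m, but 7 places keeps it to 0.00555 m.

7 decimal places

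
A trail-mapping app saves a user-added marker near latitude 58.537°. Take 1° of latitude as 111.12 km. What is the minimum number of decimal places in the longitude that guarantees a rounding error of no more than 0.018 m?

7

At 58.537° one degree of longitude covers 111120 × cos 58.537° ≈ 111120 × 0.5219 ≈ 57998.8 m.
N decimal places → at most half a unit in the last place, 0.5 × 10⁻ᴺ° = 57998.8/2 × 10⁻ᴺ m.
Setting 28999.4 × 10⁻ᴺ ≤ 0.018 gives 10ᴺ ≥ 1.611e+06, i.e. N ≥ 6.21.
At 6 places the error can reach 0.029 m, but 7 places keeps it to 0.0029 m.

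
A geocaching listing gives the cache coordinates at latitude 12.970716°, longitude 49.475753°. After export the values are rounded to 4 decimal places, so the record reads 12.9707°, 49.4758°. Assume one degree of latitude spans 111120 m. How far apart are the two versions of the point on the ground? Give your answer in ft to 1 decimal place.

Δlat = 12.970716 − 12.9707 = +0.000016°; Δlon = 49.475753 − 49.4758 = -0.000047°.
N–S: 0.000016° × 111120 m/° = 1.77792 m.
E–W at 12.9707°: -0.000047° × 111120 × cos 12.9707° = -0.000047 × 111120 × 0.9745 ≈ -5.08938 m.
Distance: √(1.77792² + 5.08938²) ≈ 5.391 m.
Converting: 5.391 m × 3.2808 ft/m ≈ 17.687 ft.

17.7 ft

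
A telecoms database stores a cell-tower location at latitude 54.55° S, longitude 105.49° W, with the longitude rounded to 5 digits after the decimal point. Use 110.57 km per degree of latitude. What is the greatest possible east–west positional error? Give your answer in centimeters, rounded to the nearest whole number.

32 centimeters

Rounding to 5 decimal places leaves the longitude within ±5e-06° of the true value.
Parallels shrink by cos φ, so at 54.55° a degree of longitude is 110570 × 0.5800 ≈ 64129.7 m.
So at most 5e-06° × 64129.7 ≈ 0.320649 m east–west.
That is 0.320649 m = 32.065 cm.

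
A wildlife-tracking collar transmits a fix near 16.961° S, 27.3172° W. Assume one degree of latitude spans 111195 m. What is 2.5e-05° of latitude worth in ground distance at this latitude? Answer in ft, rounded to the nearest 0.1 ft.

9.1 ft

2.5e-05° × 111195 m/° = 2.77988 m.
In feet: 2.77988 m ÷ 0.3048 ≈ 9.1203 ft.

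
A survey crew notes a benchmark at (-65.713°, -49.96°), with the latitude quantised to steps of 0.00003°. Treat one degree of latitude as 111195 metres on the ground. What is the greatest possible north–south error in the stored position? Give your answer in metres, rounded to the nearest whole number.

With a 0.00003° grid the true value lies within half a step, ±0.00003°/2 = ±1.5e-05°, of the stored one.
North–south distance: 1.5e-05° × 111195 m/° = 1.66793 m.

2 metres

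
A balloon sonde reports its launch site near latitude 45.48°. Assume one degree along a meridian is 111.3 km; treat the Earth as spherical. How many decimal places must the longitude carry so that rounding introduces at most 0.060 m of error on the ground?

At 45.48° one degree of longitude covers 111300 × cos 45.48° ≈ 111300 × 0.7012 ≈ 78038.9 m.
N decimal places → at most half a unit in the last place, 0.5 × 10⁻ᴺ° = 78038.9/2 × 10⁻ᴺ m.
Setting 39019.5 × 10⁻ᴺ ≤ 0.060 gives 10ᴺ ≥ 6.503e+05, i.e. N ≥ 5.81.
So 6 decimal places suffice (0.039 m); 5 would allow up to 0.39 m.

6 decimal places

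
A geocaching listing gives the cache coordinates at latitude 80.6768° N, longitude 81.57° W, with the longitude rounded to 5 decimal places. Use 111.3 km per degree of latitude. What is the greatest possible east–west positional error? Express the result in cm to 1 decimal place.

9.0 cm

Rounding to 5 decimal places leaves the longitude within ±5e-06° of the true value.
At latitude 80.6768° a degree of longitude spans 111300 m × cos 80.6768° = 111300 × 0.1620 ≈ 18031 m.
So at most 5e-06° × 18031 ≈ 0.0901549 m east–west.
That is 0.0901549 m = 9.0155 cm.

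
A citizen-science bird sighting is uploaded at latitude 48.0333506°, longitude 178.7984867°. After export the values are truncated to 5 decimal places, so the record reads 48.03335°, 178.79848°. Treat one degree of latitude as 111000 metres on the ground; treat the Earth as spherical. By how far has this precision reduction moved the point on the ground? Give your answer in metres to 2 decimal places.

The latitude changed by +0.0000006° and the longitude by +0.0000067°.
N–S: 0.0000006° × 111000 m/° = 0.0666 m.
East–west at this latitude: 0.0000067° × 111000 × cos 48.0333° ≈ 0.0000067 × 74225.5 = 0.497311 m.
Combined displacement = (0.0666² + 0.497311²)^½ ≈ 0.50175 m.

0.50 metres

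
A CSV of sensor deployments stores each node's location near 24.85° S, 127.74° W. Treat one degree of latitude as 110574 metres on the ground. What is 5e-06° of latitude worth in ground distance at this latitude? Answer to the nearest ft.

5e-06° × 110574 m/° = 0.55287 m.
In feet: 0.55287 m ÷ 0.3048 ≈ 1.8139 ft.

2 ft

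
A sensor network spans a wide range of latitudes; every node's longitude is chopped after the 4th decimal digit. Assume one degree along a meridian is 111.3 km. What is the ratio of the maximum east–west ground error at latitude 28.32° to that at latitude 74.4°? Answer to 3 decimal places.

Truncating at 4 decimal places can drop up to a full unit in the last place, so the longitude may be off by as much as 0.0001°.
Error at 28.32° = 0.0001° × 111300 × cos 28.32° ≈ 11.13 × 0.8803 = 9.7979 m.
At 74.4°: 0.0001° × 111300 × cos 74.4° = 0.0001 × 111300 × 0.2689 ≈ 2.9931 m.
The ratio reduces to cos 28.32° / cos 74.4° = 0.8803/0.2689 ≈ 3.2735.

3.274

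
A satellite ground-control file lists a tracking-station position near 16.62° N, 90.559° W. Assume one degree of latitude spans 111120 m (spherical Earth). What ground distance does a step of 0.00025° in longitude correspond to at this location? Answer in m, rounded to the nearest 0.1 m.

One degree of longitude here spans 111120 × cos 16.62° = 111120 × 0.9582 ≈ 106478 m; 0.00025° of that is 26.6194 m.

26.6 m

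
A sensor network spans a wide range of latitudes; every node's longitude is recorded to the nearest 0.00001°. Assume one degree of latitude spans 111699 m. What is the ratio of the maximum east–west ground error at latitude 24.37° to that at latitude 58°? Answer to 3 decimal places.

Rounding to 5 decimal places leaves the longitude within ±5e-06° of the true value.
At 24.37°: 5e-06° × 111699 × cos 24.37° = 5e-06 × 111699 × 0.9109 ≈ 0.50873 m.
At 58°: 5e-06° × 111699 × cos 58° = 5e-06 × 111699 × 0.5299 ≈ 0.29596 m.
The ratio reduces to cos 24.37° / cos 58° = 0.9109/0.5299 ≈ 1.7189.

1.719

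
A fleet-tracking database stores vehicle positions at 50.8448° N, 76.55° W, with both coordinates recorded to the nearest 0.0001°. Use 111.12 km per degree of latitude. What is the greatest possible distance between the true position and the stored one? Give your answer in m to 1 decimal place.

Rounding to 4 decimal places leaves each coordinate within ±5e-05° of the true value.
Latitude error → 5e-05 × 111120 = 5.556 m along the meridian.
East–west component at 50.8448°: 5e-05° × 111120 × cos 50.8448° ≈ 5e-05 × 70163.7 ≈ 3.50819 m.
Combining orthogonally: (5.556² + 3.50819²)^½ ≈ 6.57088 m.

6.6 m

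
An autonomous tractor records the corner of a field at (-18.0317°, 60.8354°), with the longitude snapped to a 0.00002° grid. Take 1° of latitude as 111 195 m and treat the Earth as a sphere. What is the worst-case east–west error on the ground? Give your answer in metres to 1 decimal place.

With a 0.00002° grid the true value lies within half a step, ±0.00002°/2 = ±1e-05°, of the stored one.
Parallels shrink by cos φ, so at 18.0317° a degree of longitude is 111195 × 0.9509 ≈ 105734 m.
So at most 1e-05° × 105734 ≈ 1.05734 m east–west.

1.1 metres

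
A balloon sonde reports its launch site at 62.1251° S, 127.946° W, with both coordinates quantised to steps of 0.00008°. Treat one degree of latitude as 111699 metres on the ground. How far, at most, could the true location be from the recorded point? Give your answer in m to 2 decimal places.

With a 0.00008° grid the true value lies within half a step, ±0.00008°/2 = ±4e-05°, of the stored one.
North–south component: 4e-05° × 111699 = 4.46796 m.
Longitude error → 4e-05 × 111699 × cos 62.1251° = 4e-05 × 111699 × 0.4675 ≈ 2.08896 m.
Worst case both components are at the extreme and orthogonal: √(4.46796² + 2.08896²) ≈ 4.93218 m.

4.93 m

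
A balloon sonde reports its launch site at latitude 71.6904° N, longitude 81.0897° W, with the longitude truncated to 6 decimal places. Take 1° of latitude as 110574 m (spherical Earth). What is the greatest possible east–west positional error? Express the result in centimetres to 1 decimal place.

Truncating at 6 decimal places can drop up to a full unit in the last place, so the longitude may be off by as much as 1e-06°.
One degree of longitude at 71.6904° is 110574 × cos 71.6904° ≈ 110574 × 0.3142 = 34737 m.
East–west error: 1e-06° × 34737 m/° ≈ 0.034737 m.
That is 0.034737 m = 3.4737 cm.

3.5 centimetres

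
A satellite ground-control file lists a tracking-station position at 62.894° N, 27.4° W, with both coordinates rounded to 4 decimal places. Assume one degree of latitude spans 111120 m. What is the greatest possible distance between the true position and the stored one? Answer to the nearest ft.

Rounding to 4 decimal places leaves each coordinate within ±5e-05° of the true value.
N–S: 5e-05° × 111120 m/° = 5.556 m.
East–west component at 62.894°: 5e-05° × 111120 × cos 62.894° ≈ 5e-05 × 50630.5 ≈ 2.53153 m.
The two errors are perpendicular, so the maximum displacement is √(5.556² + 2.53153²) ≈ 6.10555 m.
In feet: 6.10555 m ÷ 0.3048 ≈ 20.031 ft.

20 ft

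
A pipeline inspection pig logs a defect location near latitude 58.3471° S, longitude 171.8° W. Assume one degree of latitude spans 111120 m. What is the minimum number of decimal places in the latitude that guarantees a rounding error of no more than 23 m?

4 decimal places

One degree of latitude covers 111120 m.
N decimal places → at most half a unit in the last place, 0.5 × 10⁻ᴺ° = 111120/2 × 10⁻ᴺ m.
Need 0.5 × 111120 × 10⁻ᴺ ≤ 23 → 10⁻ᴺ ≤ 4.140e-04, so N ≥ 3.38.
So 4 decimal places suffice (5.56 m); 3 would allow up to 55.6 m.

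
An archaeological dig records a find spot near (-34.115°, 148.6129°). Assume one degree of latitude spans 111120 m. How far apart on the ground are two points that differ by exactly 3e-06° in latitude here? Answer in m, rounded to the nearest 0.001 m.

0.333 m

3e-06° × 111120 m/° = 0.33336 m.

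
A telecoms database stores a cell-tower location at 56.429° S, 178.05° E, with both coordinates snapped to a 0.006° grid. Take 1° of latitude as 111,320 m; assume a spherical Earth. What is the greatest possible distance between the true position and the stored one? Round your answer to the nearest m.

With a 0.006° grid the true value lies within half a step, ±0.006°/2 = ±0.003°, of the stored one.
Latitude error → 0.003 × 111320 = 333.96 m along the meridian.
Longitude error → 0.003 × 111320 × cos 56.429° = 0.003 × 111320 × 0.5530 ≈ 184.67 m.
The two errors are perpendicular, so the maximum displacement is √(333.96² + 184.67²) ≈ 381.618 m.

382 m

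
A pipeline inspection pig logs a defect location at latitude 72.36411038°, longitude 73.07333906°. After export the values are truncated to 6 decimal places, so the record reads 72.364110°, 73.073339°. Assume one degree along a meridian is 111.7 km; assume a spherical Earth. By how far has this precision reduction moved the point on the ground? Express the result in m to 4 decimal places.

Δlat = 72.36411038 − 72.364110 = +0.00000038°; Δlon = 73.07333906 − 73.073339 = +0.00000006°.
North–south shift: 0.00000038 × 111700 = 0.042446 m.
E–W at 72.3641°: 0.00000006° × 111700 × cos 72.3641° = 0.00000006 × 111700 × 0.3030 ≈ 0.00203048 m.
Distance: √(0.042446² + 0.00203048²) ≈ 0.0424945 m.

0.0425 m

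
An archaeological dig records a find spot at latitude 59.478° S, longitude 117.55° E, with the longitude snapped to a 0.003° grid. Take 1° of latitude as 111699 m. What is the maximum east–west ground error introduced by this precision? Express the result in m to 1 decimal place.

With a 0.003° grid the true value lies within half a step, ±0.003°/2 = ±0.0015°, of the stored one.
One degree of longitude at 59.478° is 111699 × cos 59.478° ≈ 111699 × 0.5079 = 56728.5 m.
So at most 0.0015° × 56728.5 ≈ 85.0927 m east–west.

85.1 m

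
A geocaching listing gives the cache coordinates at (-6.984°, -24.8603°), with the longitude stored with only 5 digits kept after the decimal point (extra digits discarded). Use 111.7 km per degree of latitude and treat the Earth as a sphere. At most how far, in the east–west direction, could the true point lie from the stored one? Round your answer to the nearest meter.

Truncating at 5 decimal places can drop up to a full unit in the last place, so the longitude may be off by as much as 1e-05°.
At latitude 6.984° a degree of longitude spans 111700 m × cos 6.984° = 111700 × 0.9926 ≈ 110871 m.
Maximum E–W displacement: 1e-05 × 110871 = 1.10871 m.

1 meters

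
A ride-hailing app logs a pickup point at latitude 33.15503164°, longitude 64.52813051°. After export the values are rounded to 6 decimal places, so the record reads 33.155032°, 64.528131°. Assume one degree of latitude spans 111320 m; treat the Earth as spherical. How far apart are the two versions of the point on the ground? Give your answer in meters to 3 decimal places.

Δlat = 33.15503164 − 33.155032 = -0.00000036°; Δlon = 64.52813051 − 64.528131 = -0.00000049°.
North–south shift: -0.00000036 × 111320 = -0.0400752 m.
East–west at this latitude: -0.00000049° × 111320 × cos 33.155° ≈ -0.00000049 × 93196.4 = -0.0456662 m.
Combined displacement = (0.0400752² + 0.0456662²)^½ ≈ 0.0607571 m.

0.061 meters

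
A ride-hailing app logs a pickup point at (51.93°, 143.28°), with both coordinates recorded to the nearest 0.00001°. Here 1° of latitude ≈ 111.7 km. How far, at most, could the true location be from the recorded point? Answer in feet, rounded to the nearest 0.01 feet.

2.15 feet

Rounding to 5 decimal places leaves each coordinate within ±5e-06° of the true value.
Latitude error → 5e-06 × 111700 = 0.5585 m along the meridian.
Longitude error → 5e-06 × 111700 × cos 51.93° = 5e-06 × 111700 × 0.6166 ≈ 0.344384 m.
The two errors are perpendicular, so the maximum displacement is √(0.5585² + 0.344384²) ≈ 0.656142 m.
In feet: 0.656142 m ÷ 0.3048 ≈ 2.1527 ft.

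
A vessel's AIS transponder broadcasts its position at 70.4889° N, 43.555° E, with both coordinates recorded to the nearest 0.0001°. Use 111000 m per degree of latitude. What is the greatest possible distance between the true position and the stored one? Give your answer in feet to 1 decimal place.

Rounding to 4 decimal places leaves each coordinate within ±5e-05° of the true value.
North–south component: 5e-05° × 111000 = 5.55 m.
Longitude error → 5e-05 × 111000 × cos 70.4889° = 5e-05 × 111000 × 0.3340 ≈ 1.85364 m.
Combining orthogonally: (5.55² + 1.85364²)^½ ≈ 5.85137 m.
Converting: 5.85137 m × 3.2808 ft/m ≈ 19.197 ft.

19.2 feet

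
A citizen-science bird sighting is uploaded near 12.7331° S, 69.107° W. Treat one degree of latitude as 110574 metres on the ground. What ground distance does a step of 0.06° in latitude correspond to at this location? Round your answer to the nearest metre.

0.06° × 110574 m/° = 6634.44 m.

6634 metres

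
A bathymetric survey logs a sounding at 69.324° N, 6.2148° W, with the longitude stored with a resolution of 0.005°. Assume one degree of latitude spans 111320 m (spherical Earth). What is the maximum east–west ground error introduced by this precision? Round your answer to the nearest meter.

98 meters

With a 0.005° grid the true value lies within half a step, ±0.005°/2 = ±0.0025°, of the stored one.
Parallels shrink by cos φ, so at 69.324° a degree of longitude is 111320 × 0.3531 ≈ 39305.2 m.
East–west error: 0.0025° × 39305.2 m/° ≈ 98.263 m.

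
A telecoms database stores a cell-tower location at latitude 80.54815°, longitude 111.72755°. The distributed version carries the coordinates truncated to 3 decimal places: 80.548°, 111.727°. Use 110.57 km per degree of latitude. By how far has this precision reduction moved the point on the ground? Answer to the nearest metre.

19 metres

Δlat = 80.54815 − 80.548 = +0.00015°; Δlon = 111.72755 − 111.727 = +0.00055°.
N–S: 0.00015° × 110570 m/° = 16.5855 m.
East–west at this latitude: 0.00055° × 110570 × cos 80.548° ≈ 0.00055 × 18157.9 = 9.98687 m.
Combined displacement = (16.5855² + 9.98687²)^½ ≈ 19.3602 m.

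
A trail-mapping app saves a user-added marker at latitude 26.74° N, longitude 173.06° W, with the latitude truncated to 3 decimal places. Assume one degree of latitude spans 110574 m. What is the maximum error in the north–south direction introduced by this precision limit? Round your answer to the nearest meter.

Truncating at 3 decimal places can drop up to a full unit in the last place, so the latitude may be off by as much as 0.001°.
So the N–S error is at most 0.001 × 110574 = 110.574 m.

111 meters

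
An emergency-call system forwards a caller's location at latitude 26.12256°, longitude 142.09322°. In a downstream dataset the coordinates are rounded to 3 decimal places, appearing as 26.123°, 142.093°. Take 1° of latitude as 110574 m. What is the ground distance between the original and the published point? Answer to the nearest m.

Δlat = 26.12256 − 26.123 = -0.00044°; Δlon = 142.09322 − 142.093 = +0.00022°.
North–south shift: -0.00044 × 110574 = -48.6526 m.
East–west at this latitude: 0.00022° × 110574 × cos 26.123° ≈ 0.00022 × 99279 = 21.8414 m.
Distance: √(48.6526² + 21.8414²) ≈ 53.3303 m.

53 m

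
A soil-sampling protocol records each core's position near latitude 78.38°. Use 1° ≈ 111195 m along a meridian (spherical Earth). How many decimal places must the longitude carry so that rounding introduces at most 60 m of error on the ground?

3 decimal places

At 78.38° one degree of longitude covers 111195 × cos 78.38° ≈ 111195 × 0.2014 ≈ 22396.9 m.
Rounding to N decimal places gives at most 0.5 × 10⁻ᴺ degrees of error, i.e. 0.5 × 10⁻ᴺ × 22396.9 m.
Need 0.5 × 22396.9 × 10⁻ᴺ ≤ 60 → 10⁻ᴺ ≤ 5.358e-03, so N ≥ 2.27.
At 2 places the error can reach 112 m, but 3 places keeps it to 11.2 m.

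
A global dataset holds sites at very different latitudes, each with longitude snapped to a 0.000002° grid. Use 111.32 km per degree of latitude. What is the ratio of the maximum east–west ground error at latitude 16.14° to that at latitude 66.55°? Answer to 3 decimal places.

2.414

With a 0.000002° grid the true value lies within half a step, ±0.000002°/2 = ±1e-06°, of the stored one.
Error at 16.14° = 1e-06° × 111320 × cos 16.14° ≈ 0.11132 × 0.9606 = 0.10693 m.
Error at 66.55° = 1e-06° × 111320 × cos 66.55° ≈ 0.11132 × 0.3979 = 0.0443 m.
Ratio: 0.10693 / 0.0443 = cos 16.14° / cos 66.55° ≈ 2.4138.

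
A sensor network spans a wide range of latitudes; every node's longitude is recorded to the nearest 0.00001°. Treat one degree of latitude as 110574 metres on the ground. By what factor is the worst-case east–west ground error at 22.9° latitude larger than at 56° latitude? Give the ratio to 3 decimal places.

Rounding to 5 decimal places leaves the longitude within ±5e-06° of the true value.
At 22.9°: 5e-06° × 110574 × cos 22.9° = 5e-06 × 110574 × 0.9212 ≈ 0.5093 m.
At 56°: 5e-06° × 110574 × cos 56° = 5e-06 × 110574 × 0.5592 ≈ 0.30916 m.
Ratio: 0.5093 / 0.30916 = cos 22.9° / cos 56° ≈ 1.6473.

1.647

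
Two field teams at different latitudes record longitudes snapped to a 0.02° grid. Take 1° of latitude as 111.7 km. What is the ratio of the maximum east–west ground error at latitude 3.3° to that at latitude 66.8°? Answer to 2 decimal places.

2.53

With a 0.02° grid the true value lies within half a step, ±0.02°/2 = ±0.01°, of the stored one.
Error at 3.3° = 0.01° × 111700 × cos 3.3° ≈ 1117 × 0.9983 = 1115.1 m.
Error at 66.8° = 0.01° × 111700 × cos 66.8° ≈ 1117 × 0.3939 = 440.03 m.
Ratio: 1115.1 / 440.03 = cos 3.3° / cos 66.8° ≈ 2.5342.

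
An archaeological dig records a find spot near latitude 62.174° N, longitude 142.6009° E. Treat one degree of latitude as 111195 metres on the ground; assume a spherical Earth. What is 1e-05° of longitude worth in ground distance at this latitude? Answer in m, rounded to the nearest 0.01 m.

0.52 m

1e-05° of longitude at 62.174° is 1e-05 × 111195 × cos 62.174° ≈ 1e-05 × 51904.5 = 0.519045 m.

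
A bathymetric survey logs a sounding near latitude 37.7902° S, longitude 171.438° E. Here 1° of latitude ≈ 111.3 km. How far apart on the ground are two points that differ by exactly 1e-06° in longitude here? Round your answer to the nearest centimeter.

9 centimeters

One degree of longitude here spans 111300 × cos 37.7902° = 111300 × 0.7903 ≈ 87955.9 m; 1e-06° of that is 0.0879559 m.
That is 0.0879559 m = 8.7956 cm.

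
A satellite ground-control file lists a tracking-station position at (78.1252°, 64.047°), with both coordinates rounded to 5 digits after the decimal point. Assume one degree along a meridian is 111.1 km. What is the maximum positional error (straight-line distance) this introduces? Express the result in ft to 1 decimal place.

Rounding to 5 decimal places leaves each coordinate within ±5e-06° of the true value.
North–south component: 5e-06° × 111100 = 0.5555 m.
E–W at 78.1252°: 5e-06° × 111100 × cos 78.1252° = 5e-06 × 111100 × 0.2058 ≈ 0.114307 m.
The two errors are perpendicular, so the maximum displacement is √(0.5555² + 0.114307²) ≈ 0.567139 m.
Converting: 0.567139 m × 3.2808 ft/m ≈ 1.8607 ft.

1.9 ft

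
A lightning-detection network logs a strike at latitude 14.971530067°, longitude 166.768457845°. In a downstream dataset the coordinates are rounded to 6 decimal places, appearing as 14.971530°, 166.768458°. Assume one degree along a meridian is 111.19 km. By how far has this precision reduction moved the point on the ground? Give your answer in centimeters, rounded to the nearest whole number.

The latitude changed by +0.000000067° and the longitude by -0.000000155°.
N–S: 0.000000067° × 111190 m/° = 0.00744973 m.
E–W at 14.9715°: -0.000000155° × 111190 × cos 14.9715° = -0.000000155 × 111190 × 0.9661 ≈ -0.0166494 m.
Distance: √(0.00744973² + 0.0166494²) ≈ 0.0182401 m.
That is 0.0182401 m = 1.824 cm.

2 centimeters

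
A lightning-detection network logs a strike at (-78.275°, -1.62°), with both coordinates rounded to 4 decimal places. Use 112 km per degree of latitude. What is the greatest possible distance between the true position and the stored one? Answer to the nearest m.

6 m

Rounding to 4 decimal places leaves each coordinate within ±5e-05° of the true value.
North–south component: 5e-05° × 112000 = 5.6 m.
E–W at 78.275°: 5e-05° × 112000 × cos 78.275° = 5e-05 × 112000 × 0.2032 ≈ 1.138 m.
The two errors are perpendicular, so the maximum displacement is √(5.6² + 1.138²) ≈ 5.71446 m.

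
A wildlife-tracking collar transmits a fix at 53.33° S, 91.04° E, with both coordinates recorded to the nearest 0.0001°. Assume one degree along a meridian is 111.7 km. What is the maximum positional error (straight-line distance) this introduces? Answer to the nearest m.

7 m

Rounding to 4 decimal places leaves each coordinate within ±5e-05° of the true value.
N–S: 5e-05° × 111700 m/° = 5.585 m.
Longitude error → 5e-05 × 111700 × cos 53.33° = 5e-05 × 111700 × 0.5972 ≈ 3.33539 m.
The two errors are perpendicular, so the maximum displacement is √(5.585² + 3.33539²) ≈ 6.50516 m.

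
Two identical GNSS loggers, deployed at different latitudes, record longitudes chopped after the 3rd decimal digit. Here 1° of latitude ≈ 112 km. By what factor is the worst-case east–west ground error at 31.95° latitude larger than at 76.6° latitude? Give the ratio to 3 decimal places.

Truncating at 3 decimal places can drop up to a full unit in the last place, so the longitude may be off by as much as 0.001°.
Error at 31.95° = 0.001° × 112000 × cos 31.95° ≈ 112 × 0.8485 = 95.033 m.
At 76.6°: 0.001° × 112000 × cos 76.6° = 0.001 × 112000 × 0.2317 ≈ 25.956 m.
Ratio: 95.033 / 25.956 = cos 31.95° / cos 76.6° ≈ 3.6614.

3.661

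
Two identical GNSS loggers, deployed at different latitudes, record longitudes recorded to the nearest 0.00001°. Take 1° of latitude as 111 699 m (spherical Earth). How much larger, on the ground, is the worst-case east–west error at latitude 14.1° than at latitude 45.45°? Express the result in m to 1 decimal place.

0.1 m

Rounding to 5 decimal places leaves the longitude within ±5e-06° of the true value.
At 14.1°: 5e-06° × 111699 × cos 14.1° = 5e-06 × 111699 × 0.9699 ≈ 0.54167 m.
At 45.45°: 5e-06° × 111699 × cos 45.45° = 5e-06 × 111699 × 0.7015 ≈ 0.3918 m.
So the lower-latitude error exceeds the higher by 0.54167 − 0.3918 = 0.14987 m.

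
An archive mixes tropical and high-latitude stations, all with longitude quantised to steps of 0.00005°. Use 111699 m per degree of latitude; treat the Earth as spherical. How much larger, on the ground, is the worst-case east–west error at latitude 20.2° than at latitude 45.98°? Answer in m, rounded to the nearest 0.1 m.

With a 0.00005° grid the true value lies within half a step, ±0.00005°/2 = ±2.5e-05°, of the stored one.
Error at 20.2° = 2.5e-05° × 111699 × cos 20.2° ≈ 2.7925 × 0.9385 = 2.6207 m.
Error at 45.98° = 2.5e-05° × 111699 × cos 45.98° ≈ 2.7925 × 0.6949 = 1.9405 m.
Difference: 2.6207 − 1.9405 = 0.6802 m.

0.7 m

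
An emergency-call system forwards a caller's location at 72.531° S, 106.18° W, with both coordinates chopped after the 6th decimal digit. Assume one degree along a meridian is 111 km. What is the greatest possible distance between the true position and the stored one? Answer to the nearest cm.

Truncating at 6 decimal places can drop up to a full unit in the last place, so each coordinate may be off by as much as 1e-06°.
Latitude error → 1e-06 × 111000 = 0.111 m along the meridian.
East–west component at 72.531°: 1e-06° × 111000 × cos 72.531° ≈ 1e-06 × 33321.1 ≈ 0.0333211 m.
Worst case both components are at the extreme and orthogonal: √(0.111² + 0.0333211²) ≈ 0.115893 m.
That is 0.115893 m = 11.589 cm.

12 cm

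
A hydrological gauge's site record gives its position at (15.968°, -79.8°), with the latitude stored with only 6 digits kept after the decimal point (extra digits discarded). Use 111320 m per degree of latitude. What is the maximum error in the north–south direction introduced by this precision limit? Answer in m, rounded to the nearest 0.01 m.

Truncating at 6 decimal places can drop up to a full unit in the last place, so the latitude may be off by as much as 1e-06°.
Along the meridian that is 1e-06° × 111320 m/° = 0.11132 m.

0.11 m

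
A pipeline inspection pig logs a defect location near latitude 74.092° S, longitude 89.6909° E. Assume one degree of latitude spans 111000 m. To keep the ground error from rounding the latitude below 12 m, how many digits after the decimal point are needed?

4 decimal places

One degree of latitude covers 111000 m.
N decimal places → at most half a unit in the last place, 0.5 × 10⁻ᴺ° = 111000/2 × 10⁻ᴺ m.
Setting 55500 × 10⁻ᴺ ≤ 12 gives 10ᴺ ≥ 4625, i.e. N ≥ 3.67.
So 4 decimal places suffice (5.55 m); 3 would allow up to 55.5 m.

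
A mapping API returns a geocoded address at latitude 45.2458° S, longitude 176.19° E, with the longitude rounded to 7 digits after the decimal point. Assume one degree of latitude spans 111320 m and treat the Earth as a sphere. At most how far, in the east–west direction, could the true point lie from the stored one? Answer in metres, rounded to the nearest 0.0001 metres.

0.0039 metres

Rounding to 7 decimal places leaves the longitude within ±5e-08° of the true value.
Parallels shrink by cos φ, so at 45.2458° a degree of longitude is 111320 × 0.7041 ≈ 78376.7 m.
So at most 5e-08° × 78376.7 ≈ 0.00391884 m east–west.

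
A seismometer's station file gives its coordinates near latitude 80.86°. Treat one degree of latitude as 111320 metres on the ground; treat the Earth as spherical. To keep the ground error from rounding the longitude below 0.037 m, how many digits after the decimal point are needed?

At 80.86° one degree of longitude covers 111320 × cos 80.86° ≈ 111320 × 0.1588 ≈ 17682.9 m.
Rounding to N decimal places gives at most 0.5 × 10⁻ᴺ degrees of error, i.e. 0.5 × 10⁻ᴺ × 17682.9 m.
Need 0.5 × 17682.9 × 10⁻ᴺ ≤ 0.037 → 10⁻ᴺ ≤ 4.185e-06, so N ≥ 5.38.
So 6 decimal places suffice (0.00884 m); 5 would allow up to 0.0884 m.

6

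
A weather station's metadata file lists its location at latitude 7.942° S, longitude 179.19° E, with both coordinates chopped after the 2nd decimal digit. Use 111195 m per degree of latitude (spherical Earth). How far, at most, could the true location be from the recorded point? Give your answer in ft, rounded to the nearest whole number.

Truncating at 2 decimal places can drop up to a full unit in the last place, so each coordinate may be off by as much as 0.01°.
N–S: 0.01° × 111195 m/° = 1111.95 m.
East–west component at 7.942°: 0.01° × 111195 × cos 7.942° ≈ 0.01 × 110128 ≈ 1101.28 m.
Worst case both components are at the extreme and orthogonal: √(1111.95² + 1101.28²) ≈ 1565.01 m.
In feet: 1565.01 m ÷ 0.3048 ≈ 5134.6 ft.

5135 ft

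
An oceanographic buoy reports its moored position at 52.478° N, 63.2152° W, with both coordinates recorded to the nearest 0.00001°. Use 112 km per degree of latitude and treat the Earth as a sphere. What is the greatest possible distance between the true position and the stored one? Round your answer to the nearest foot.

Rounding to 5 decimal places leaves each coordinate within ±5e-06° of the true value.
Latitude error → 5e-06 × 112000 = 0.56 m along the meridian.
Longitude error → 5e-06 × 112000 × cos 52.478° = 5e-06 × 112000 × 0.6091 ≈ 0.341077 m.
Combining orthogonally: (0.56² + 0.341077²)^½ ≈ 0.655693 m.
Converting: 0.655693 m × 3.2808 ft/m ≈ 2.1512 ft.

2 feet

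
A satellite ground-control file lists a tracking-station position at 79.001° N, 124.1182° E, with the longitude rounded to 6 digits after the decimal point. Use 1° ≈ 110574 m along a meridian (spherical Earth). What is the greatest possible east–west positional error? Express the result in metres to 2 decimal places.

Rounding to 6 decimal places leaves the longitude within ±5e-07° of the true value.
At latitude 79.001° a degree of longitude spans 110574 m × cos 79.001° = 110574 × 0.1908 ≈ 21096.6 m.
East–west error: 5e-07° × 21096.6 m/° ≈ 0.0105483 m.

0.01 metres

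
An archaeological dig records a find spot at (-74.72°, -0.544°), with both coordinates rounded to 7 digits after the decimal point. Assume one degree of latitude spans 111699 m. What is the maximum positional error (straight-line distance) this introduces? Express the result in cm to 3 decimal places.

Rounding to 7 decimal places leaves each coordinate within ±5e-08° of the true value.
North–south component: 5e-08° × 111699 = 0.00558495 m.
East–west component at 74.72°: 5e-08° × 111699 × cos 74.72° ≈ 5e-08 × 29436.7 ≈ 0.00147184 m.
Worst case both components are at the extreme and orthogonal: √(0.00558495² + 0.00147184²) ≈ 0.00577564 m.
That is 0.00577564 m = 0.57756 cm.

0.578 cm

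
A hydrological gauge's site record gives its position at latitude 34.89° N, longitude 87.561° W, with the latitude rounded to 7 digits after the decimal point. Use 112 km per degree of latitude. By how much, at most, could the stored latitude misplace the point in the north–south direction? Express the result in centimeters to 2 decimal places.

Rounding to 7 decimal places leaves the latitude within ±5e-08° of the true value.
North–south distance: 5e-08° × 112000 m/° = 0.0056 m.
That is 0.0056 m = 0.56 cm.

0.56 centimeters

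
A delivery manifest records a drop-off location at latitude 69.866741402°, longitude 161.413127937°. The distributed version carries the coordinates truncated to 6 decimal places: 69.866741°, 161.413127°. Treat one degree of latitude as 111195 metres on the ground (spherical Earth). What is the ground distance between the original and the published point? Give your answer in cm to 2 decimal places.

5.73 cm

Δlat = 69.866741402 − 69.866741 = +0.000000402°; Δlon = 161.413127937 − 161.413127 = +0.000000937°.
North–south shift: 0.000000402 × 111195 = 0.0447004 m.
E–W at 69.8667°: 0.000000937° × 111195 × cos 69.8667° = 0.000000937 × 111195 × 0.3442 ≈ 0.0358626 m.
Distance: √(0.0447004² + 0.0358626²) ≈ 0.0573084 m.
That is 0.0573084 m = 5.7308 cm.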